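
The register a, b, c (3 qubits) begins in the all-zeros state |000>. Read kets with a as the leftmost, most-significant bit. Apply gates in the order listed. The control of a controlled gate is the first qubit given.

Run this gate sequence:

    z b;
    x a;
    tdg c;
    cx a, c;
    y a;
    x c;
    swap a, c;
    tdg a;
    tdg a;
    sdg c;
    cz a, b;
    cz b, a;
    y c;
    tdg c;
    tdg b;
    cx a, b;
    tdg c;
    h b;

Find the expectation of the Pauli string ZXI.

The expectation value of ZXI is 1.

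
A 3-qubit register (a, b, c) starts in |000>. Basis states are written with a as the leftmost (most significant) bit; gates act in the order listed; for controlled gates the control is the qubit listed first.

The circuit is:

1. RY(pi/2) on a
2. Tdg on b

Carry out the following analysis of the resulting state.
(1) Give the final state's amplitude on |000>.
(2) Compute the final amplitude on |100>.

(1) The final state's coefficient on |000> equals sqrt(2)/2.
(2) |100> carries amplitude sqrt(2)/2 in the final state.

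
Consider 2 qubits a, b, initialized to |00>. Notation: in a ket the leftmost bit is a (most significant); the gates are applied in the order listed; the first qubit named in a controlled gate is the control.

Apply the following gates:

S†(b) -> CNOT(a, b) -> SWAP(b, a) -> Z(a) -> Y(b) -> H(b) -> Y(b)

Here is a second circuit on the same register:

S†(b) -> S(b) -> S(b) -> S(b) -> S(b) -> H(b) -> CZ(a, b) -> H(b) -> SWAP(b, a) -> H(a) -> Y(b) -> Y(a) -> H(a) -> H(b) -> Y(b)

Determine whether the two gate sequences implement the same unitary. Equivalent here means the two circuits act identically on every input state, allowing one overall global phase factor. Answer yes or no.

No: there is an input state on which the two circuits produce genuinely different outputs (not merely differing by a phase).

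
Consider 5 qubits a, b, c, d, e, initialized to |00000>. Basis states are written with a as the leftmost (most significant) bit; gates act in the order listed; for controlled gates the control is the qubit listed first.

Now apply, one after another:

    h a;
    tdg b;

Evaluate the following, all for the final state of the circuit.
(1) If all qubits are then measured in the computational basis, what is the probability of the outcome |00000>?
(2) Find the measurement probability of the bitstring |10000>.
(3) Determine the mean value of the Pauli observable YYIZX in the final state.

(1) Outcome |00000> occurs with probability 1/2.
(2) The probability of measuring |10000> is 1/2.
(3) The observable YYIZX averages to 0.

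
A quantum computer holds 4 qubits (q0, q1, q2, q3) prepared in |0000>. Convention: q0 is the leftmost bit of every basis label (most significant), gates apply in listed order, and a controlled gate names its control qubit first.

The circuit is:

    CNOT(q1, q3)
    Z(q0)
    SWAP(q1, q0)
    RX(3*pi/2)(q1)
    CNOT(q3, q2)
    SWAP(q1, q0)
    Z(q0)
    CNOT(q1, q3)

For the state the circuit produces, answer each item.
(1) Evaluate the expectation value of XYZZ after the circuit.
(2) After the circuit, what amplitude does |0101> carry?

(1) The expectation value of XYZZ is 0.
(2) |0101> carries amplitude 0 in the final state.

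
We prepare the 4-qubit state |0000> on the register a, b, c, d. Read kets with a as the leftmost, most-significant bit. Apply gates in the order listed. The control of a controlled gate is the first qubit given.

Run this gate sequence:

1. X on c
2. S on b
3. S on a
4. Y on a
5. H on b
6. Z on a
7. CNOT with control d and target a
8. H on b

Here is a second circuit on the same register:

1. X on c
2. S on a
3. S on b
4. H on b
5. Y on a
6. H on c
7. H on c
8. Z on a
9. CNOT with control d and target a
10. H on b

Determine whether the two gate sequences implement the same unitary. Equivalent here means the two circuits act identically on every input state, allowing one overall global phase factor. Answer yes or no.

Yes — the two circuits implement the same unitary up to a global phase.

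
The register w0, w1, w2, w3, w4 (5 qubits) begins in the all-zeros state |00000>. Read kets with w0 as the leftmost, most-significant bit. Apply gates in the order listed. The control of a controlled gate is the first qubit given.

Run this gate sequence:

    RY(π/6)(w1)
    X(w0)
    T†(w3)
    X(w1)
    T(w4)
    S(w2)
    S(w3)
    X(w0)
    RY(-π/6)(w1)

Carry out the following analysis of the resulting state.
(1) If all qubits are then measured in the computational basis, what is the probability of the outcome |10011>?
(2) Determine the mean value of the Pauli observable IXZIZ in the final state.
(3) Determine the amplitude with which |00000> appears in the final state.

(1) Outcome |10011> occurs with probability 0.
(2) The expectation value of IXZIZ is sqrt(3)/2.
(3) The final state's coefficient on |00000> equals 1/2.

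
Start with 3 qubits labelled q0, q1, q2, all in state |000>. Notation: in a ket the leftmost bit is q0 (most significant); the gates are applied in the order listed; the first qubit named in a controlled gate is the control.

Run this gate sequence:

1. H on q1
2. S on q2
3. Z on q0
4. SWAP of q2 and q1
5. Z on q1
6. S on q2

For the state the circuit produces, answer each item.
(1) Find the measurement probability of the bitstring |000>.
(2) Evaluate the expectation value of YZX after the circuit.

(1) Outcome |000> occurs with probability 1/2.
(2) In the final state, YZX has expectation 0.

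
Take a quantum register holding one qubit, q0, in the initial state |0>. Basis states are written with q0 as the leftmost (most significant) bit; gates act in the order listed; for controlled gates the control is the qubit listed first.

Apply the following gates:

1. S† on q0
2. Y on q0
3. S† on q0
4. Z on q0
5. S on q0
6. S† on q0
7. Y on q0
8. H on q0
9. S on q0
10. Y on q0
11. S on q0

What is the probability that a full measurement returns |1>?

The probability of measuring |1> is 1/2.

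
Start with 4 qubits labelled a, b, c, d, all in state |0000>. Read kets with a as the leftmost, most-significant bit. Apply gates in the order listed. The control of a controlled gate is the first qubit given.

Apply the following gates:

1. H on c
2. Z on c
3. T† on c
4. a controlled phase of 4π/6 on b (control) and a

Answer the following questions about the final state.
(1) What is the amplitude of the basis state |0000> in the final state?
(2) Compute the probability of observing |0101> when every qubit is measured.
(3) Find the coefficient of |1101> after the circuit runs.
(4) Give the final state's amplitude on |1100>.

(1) |0000> carries amplitude sqrt(2)/2 in the final state.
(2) The probability of measuring |0101> is 0.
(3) The amplitude on |1101> is 0.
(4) |1100> carries amplitude 0 in the final state.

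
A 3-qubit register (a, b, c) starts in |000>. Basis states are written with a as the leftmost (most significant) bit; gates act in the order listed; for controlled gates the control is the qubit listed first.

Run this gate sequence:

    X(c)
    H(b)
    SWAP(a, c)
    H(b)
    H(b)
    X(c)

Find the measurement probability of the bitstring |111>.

A full measurement returns |111> with probability 1/2.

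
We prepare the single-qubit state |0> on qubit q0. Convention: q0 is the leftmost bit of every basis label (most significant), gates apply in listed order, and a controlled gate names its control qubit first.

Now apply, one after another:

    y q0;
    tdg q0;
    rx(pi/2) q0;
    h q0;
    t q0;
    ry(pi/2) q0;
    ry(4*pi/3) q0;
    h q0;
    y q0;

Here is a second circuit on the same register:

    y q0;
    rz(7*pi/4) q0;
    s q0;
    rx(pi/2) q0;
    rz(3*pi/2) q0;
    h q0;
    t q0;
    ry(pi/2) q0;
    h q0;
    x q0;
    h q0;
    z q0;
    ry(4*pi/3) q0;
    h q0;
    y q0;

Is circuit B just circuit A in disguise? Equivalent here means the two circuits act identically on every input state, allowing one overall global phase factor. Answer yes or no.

No — the two circuits implement different unitaries, even allowing a global phase.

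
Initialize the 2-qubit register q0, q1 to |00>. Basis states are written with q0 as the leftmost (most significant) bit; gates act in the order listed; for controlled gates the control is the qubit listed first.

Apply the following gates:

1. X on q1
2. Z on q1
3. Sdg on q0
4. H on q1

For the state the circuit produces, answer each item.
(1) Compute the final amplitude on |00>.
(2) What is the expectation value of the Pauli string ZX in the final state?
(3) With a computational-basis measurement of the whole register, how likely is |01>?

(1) |00> carries amplitude -sqrt(2)/2 in the final state.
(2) In the final state, ZX has expectation -1.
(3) Outcome |01> occurs with probability 1/2.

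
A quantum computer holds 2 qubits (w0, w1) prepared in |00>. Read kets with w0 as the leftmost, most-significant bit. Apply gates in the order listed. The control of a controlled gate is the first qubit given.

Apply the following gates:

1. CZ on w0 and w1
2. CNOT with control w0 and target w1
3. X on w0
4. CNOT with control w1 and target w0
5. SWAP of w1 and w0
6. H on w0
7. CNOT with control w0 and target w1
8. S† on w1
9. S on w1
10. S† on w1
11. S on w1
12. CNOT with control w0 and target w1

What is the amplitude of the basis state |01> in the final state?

The final state's coefficient on |01> equals sqrt(2)/2. Key observation: gates 7-12 undo each other exactly, leaving only the rest of the circuit to track.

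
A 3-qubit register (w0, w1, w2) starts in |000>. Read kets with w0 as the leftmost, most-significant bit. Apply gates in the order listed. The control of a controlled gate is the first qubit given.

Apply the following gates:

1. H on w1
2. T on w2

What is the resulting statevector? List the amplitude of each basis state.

The final amplitudes are sqrt(2)/2 on |000>, sqrt(2)/2 on |010>, and 0 on every other basis state.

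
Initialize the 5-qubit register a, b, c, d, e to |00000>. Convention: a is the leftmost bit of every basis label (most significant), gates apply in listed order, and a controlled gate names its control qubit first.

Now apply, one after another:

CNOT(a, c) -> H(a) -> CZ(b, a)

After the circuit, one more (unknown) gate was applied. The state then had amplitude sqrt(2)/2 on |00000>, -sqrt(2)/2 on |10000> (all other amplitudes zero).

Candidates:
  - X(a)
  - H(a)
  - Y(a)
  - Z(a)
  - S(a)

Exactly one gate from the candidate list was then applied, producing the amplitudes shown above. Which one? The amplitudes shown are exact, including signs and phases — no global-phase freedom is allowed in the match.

The applied gate was Z(a).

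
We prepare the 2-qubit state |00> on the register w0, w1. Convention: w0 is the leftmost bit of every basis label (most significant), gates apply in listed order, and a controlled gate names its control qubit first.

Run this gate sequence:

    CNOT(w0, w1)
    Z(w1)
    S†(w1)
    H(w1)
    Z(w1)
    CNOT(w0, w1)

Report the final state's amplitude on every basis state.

After the circuit, the state carries amplitude sqrt(2)/2 on |00>, -sqrt(2)/2 on |01>, 0 on |10>, 0 on |11>.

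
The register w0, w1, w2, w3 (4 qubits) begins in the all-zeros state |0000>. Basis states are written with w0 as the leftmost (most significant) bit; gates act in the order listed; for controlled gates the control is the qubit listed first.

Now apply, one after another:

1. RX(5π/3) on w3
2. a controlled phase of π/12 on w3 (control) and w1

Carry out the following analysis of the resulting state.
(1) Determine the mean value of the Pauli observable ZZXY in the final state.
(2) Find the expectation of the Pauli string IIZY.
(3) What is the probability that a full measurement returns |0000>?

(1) The observable ZZXY averages to 0.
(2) In the final state, IIZY has expectation sqrt(3)/2.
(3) Outcome |0000> occurs with probability 3/4.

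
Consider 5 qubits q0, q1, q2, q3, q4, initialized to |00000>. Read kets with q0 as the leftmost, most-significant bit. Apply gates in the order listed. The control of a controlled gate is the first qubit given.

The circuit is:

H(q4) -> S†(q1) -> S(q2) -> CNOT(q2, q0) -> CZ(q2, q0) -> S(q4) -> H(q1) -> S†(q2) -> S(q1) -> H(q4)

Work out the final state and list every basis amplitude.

The final amplitudes are sqrt(2)*(1 + I)/4 on |00000>, sqrt(2)*(1 - I)/4 on |00001>, sqrt(2)*(-1 + I)/4 on |01000>, sqrt(2)*(1 + I)/4 on |01001>, and 0 on every other basis state.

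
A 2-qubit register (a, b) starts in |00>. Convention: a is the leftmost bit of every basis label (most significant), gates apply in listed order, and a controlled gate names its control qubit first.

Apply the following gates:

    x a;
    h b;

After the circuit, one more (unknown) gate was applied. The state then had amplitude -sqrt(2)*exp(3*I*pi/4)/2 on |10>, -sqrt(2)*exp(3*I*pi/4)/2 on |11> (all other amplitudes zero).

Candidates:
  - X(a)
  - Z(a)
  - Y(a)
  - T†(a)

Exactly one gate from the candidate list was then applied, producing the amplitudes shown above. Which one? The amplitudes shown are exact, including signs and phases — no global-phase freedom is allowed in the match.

The applied gate was T†(a).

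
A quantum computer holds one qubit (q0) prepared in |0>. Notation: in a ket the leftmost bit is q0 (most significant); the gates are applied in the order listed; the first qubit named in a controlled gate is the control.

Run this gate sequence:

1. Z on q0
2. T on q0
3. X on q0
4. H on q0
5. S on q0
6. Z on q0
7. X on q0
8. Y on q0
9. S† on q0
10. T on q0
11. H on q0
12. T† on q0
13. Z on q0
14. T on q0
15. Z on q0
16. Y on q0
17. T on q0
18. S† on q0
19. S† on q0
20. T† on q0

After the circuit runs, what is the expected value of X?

The observable X averages to 0.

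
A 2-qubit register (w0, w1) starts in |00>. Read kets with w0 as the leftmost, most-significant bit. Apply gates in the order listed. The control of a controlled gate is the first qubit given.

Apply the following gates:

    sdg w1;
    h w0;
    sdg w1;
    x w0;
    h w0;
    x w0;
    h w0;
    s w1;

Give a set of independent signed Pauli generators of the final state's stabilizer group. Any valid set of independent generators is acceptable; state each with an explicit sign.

The final state is stabilized by the group generated by -XI, +IZ; other independent generating sets are equally valid.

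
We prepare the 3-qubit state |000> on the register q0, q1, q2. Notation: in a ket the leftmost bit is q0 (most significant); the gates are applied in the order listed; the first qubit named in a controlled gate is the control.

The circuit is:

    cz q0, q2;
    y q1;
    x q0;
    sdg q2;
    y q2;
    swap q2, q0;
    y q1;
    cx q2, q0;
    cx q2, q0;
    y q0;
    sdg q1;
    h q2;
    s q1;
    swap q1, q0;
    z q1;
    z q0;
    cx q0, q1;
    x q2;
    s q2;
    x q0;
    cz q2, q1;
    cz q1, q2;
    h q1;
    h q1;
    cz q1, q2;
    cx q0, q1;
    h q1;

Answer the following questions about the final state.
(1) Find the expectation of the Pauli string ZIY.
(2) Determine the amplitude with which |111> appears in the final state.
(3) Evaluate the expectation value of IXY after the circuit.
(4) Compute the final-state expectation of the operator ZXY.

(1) The observable ZIY averages to 1. Key observation: steps 22-25 multiply out to the identity, so the circuit reduces to the remaining gates.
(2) |111> carries amplitude -I/2 in the final state.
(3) In the final state, IXY has expectation 1.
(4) In the final state, ZXY has expectation -1.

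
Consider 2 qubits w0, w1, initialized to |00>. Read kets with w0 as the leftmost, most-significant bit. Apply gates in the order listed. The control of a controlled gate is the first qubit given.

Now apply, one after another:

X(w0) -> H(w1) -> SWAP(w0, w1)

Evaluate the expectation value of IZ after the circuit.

The observable IZ averages to -1.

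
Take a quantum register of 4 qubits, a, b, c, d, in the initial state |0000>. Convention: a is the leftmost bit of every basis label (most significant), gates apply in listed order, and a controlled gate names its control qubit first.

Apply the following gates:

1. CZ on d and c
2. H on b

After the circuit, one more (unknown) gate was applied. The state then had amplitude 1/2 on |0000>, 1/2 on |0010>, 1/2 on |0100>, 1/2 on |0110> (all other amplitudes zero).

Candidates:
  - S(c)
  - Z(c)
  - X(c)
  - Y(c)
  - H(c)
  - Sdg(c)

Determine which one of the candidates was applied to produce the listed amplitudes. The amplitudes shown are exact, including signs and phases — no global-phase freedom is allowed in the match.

It was H(c) that produced the state shown.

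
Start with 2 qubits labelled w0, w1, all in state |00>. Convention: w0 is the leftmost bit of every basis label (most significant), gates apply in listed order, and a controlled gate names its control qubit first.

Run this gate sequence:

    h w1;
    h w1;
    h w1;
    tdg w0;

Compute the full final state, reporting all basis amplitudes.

The resulting statevector has amplitude sqrt(2)/2 on |00>, sqrt(2)/2 on |01>, 0 on |10>, 0 on |11>. Key observation: gates 2-3 undo each other exactly, leaving only the rest of the circuit to track.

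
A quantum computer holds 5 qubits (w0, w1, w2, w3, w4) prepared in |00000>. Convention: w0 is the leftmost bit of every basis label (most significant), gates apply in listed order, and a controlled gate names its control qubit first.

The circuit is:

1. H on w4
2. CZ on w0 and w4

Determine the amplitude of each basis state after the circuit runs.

The final amplitudes are sqrt(2)/2 on |00000>, sqrt(2)/2 on |00001>, and 0 on every other basis state.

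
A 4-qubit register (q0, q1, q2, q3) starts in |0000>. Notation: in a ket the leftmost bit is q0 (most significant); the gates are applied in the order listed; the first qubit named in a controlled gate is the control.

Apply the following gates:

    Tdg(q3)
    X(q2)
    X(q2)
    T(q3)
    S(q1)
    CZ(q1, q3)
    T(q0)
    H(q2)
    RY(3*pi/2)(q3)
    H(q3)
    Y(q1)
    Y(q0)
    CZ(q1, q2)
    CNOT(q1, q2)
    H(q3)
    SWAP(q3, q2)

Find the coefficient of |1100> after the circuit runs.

|1100> carries amplitude -1/2 in the final state. Key observation: gates 1-4 undo each other exactly, leaving only the rest of the circuit to track.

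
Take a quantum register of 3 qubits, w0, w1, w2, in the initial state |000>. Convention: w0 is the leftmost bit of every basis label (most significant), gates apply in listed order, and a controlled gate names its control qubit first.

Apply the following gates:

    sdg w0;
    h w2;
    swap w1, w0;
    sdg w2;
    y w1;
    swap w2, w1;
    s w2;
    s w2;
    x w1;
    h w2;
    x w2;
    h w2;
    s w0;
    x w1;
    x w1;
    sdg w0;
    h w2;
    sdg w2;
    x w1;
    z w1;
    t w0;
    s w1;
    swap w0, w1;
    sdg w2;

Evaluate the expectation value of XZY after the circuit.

The observable XZY averages to 0.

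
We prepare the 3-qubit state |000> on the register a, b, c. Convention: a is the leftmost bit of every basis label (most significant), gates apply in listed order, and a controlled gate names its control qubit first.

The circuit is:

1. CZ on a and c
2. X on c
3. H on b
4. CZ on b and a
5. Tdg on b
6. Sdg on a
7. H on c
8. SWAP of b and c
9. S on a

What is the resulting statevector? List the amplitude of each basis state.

The resulting statevector has amplitude 1/2 on |000>, -exp(3*I*pi/4)/2 on |001>, -1/2 on |010>, exp(3*I*pi/4)/2 on |011>, 0 on |100>, 0 on |101>, 0 on |110>, 0 on |111>.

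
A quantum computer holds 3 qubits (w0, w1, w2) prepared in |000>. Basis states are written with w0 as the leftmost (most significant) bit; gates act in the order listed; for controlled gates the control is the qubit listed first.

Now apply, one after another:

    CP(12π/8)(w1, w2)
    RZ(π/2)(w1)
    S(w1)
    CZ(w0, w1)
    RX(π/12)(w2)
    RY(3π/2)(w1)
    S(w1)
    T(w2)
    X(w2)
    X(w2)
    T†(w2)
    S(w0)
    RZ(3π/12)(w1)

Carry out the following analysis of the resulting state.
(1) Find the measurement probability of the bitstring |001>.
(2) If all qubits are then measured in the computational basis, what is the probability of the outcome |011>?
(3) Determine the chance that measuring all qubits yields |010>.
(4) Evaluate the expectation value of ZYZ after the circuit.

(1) A full measurement returns |001> with probability -sqrt(6)/16 - sqrt(2)/16 + 1/4. Key observation: gates 8-11 undo each other exactly, leaving only the rest of the circuit to track.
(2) A full measurement returns |011> with probability -sqrt(6)/16 - sqrt(2)/16 + 1/4.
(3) The probability of measuring |010> is sqrt(2)/16 + sqrt(6)/16 + 1/4.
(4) In the final state, ZYZ has expectation -sqrt(3)/4 - 1/4.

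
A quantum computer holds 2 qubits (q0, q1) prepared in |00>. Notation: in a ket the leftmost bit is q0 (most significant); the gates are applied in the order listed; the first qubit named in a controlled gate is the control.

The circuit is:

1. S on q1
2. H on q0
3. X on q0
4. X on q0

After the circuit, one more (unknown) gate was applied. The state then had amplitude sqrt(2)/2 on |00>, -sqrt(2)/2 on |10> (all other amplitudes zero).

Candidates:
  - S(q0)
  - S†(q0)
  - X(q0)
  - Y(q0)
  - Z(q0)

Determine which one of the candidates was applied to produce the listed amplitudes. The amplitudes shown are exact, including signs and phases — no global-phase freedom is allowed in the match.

It was Z(q0) that produced the state shown. Key observation: gates 3-4 undo each other exactly, leaving only the rest of the circuit to track.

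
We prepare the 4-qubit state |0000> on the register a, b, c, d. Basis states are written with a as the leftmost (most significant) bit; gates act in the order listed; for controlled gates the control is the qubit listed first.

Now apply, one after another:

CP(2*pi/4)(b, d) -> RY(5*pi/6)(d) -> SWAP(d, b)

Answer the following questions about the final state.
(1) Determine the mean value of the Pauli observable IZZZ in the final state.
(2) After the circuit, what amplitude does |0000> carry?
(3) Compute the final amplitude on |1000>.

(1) The observable IZZZ averages to -sqrt(3)/2.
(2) The amplitude on |0000> is -sqrt(2)/4 + sqrt(6)/4.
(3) The final state's coefficient on |1000> equals 0.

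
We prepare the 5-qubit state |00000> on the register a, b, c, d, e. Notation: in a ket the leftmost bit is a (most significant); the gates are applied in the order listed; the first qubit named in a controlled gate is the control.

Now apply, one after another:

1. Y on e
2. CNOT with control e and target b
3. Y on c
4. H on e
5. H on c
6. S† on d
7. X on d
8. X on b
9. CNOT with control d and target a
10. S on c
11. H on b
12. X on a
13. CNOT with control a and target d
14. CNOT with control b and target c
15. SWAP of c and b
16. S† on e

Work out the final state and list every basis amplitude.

The final amplitudes are -sqrt(2)/4 on |00010>, -sqrt(2)*I/4 on |00011>, sqrt(2)*I/4 on |00110>, -sqrt(2)/4 on |00111>, sqrt(2)*I/4 on |01010>, -sqrt(2)/4 on |01011>, -sqrt(2)/4 on |01110>, -sqrt(2)*I/4 on |01111>, and 0 on every other basis state.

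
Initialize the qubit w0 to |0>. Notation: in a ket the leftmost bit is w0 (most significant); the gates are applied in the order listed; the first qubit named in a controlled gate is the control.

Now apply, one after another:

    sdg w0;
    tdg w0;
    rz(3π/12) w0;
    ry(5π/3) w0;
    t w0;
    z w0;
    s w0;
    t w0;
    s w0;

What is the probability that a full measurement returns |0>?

Outcome |0> occurs with probability 3/4.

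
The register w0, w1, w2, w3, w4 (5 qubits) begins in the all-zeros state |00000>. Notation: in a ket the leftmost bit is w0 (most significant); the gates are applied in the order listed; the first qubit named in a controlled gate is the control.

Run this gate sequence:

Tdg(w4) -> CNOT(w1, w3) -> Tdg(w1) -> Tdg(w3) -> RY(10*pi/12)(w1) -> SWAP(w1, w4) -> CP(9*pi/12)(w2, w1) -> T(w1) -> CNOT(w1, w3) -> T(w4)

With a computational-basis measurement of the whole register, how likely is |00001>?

A full measurement returns |00001> with probability sqrt(3)/4 + 1/2.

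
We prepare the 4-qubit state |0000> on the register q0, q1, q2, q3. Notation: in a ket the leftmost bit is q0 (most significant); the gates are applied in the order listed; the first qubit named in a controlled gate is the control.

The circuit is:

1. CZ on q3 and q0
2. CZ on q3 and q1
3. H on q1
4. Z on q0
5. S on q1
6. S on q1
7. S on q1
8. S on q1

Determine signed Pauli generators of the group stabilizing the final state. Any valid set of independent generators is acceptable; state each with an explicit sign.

The final state is stabilized by the group generated by +IXII, +ZIII, +IIZI, +IIIZ; other independent generating sets are equally valid.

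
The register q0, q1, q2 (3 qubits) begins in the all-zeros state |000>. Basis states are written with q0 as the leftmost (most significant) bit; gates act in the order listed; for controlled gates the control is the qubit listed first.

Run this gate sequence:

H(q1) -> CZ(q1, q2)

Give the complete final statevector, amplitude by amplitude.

After the circuit, the state carries amplitude sqrt(2)/2 on |000>, sqrt(2)/2 on |010>, and 0 on every other basis state.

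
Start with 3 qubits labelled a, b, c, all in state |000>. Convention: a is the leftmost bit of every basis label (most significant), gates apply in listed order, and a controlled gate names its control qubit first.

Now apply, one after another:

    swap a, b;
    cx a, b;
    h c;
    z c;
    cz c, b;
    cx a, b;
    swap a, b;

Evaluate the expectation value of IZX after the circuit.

In the final state, IZX has expectation -1.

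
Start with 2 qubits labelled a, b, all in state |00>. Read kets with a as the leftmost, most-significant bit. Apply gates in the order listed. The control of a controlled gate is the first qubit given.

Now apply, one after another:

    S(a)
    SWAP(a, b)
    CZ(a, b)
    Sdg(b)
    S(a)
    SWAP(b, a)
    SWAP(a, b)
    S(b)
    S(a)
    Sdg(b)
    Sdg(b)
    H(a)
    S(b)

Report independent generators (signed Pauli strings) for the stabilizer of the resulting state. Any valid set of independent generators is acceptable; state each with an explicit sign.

One valid set of independent stabilizer generators is +XI, +IZ (any independent generating set of the same group is equally correct).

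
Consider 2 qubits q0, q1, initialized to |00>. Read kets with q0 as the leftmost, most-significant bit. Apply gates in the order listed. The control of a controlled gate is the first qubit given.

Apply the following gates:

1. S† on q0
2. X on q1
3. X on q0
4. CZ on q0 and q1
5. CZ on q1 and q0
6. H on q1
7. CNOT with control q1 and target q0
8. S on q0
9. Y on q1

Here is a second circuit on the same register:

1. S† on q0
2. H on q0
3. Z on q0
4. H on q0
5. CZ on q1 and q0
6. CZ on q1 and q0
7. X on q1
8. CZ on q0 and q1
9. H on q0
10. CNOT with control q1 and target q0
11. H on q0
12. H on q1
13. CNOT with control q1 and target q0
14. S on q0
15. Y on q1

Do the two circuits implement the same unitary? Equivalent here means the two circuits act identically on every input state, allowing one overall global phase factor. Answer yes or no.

Yes: on every input state the two circuits agree up to one overall phase factor.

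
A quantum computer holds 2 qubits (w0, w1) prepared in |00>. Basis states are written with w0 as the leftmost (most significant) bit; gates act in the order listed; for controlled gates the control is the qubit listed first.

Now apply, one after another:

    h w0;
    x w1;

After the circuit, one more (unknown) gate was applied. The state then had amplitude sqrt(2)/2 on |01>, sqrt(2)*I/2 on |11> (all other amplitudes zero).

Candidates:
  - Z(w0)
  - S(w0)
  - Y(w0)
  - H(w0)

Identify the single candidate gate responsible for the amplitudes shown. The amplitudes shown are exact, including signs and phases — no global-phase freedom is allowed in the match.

The unique candidate consistent with the amplitudes is S(w0).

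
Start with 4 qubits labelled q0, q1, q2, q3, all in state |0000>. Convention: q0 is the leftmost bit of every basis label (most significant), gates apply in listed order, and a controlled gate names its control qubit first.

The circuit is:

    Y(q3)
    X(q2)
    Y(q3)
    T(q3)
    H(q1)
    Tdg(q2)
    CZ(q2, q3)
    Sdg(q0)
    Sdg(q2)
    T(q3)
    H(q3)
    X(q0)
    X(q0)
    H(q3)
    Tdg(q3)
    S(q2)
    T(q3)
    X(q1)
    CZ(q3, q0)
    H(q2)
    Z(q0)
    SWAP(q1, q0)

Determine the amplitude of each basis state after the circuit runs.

The final amplitudes are -exp(3*I*pi/4)/2 on |0000>, exp(3*I*pi/4)/2 on |0010>, -exp(3*I*pi/4)/2 on |1000>, exp(3*I*pi/4)/2 on |1010>, and 0 on every other basis state. Key observation: the block from step 9 through step 16 cancels to the identity and can be dropped.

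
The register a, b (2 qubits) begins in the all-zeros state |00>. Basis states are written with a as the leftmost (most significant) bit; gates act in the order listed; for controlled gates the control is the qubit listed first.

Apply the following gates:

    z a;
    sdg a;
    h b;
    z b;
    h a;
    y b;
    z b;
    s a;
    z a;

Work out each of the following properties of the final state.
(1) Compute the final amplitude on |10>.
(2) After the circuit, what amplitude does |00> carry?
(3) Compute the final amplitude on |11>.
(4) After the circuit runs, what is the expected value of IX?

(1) The final state's coefficient on |10> equals 1/2.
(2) The final state's coefficient on |00> equals I/2.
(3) The final state's coefficient on |11> equals -1/2.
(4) In the final state, IX has expectation -1.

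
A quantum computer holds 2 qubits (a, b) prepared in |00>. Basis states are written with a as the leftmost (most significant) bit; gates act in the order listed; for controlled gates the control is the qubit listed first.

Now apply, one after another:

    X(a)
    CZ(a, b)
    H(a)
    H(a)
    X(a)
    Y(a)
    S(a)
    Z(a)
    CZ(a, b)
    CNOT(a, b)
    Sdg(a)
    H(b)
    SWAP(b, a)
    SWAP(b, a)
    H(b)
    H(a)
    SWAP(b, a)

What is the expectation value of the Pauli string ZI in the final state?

The observable ZI averages to -1. Key observation: the block from step 12 through step 15 cancels to the identity and can be dropped.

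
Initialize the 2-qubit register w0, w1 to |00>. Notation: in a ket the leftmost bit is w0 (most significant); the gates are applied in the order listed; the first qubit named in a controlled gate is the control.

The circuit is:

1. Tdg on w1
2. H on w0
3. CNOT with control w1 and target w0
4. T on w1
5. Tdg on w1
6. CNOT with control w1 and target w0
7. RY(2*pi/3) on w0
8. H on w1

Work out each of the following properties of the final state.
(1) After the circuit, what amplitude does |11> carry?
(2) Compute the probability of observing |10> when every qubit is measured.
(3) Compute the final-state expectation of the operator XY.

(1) |11> carries amplitude 1/4 + sqrt(3)/4 in the final state. Key observation: the block from step 3 through step 6 cancels to the identity and can be dropped.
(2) The probability of measuring |10> is sqrt(3)/8 + 1/4.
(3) In the final state, XY has expectation 0.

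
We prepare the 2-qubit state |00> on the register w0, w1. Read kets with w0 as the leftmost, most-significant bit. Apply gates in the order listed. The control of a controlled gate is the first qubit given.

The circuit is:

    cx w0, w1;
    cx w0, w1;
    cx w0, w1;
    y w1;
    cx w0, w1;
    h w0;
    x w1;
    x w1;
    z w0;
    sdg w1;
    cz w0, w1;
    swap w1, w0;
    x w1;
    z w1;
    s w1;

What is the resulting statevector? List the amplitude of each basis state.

The resulting statevector has amplitude 0 on |00>, 0 on |01>, sqrt(2)/2 on |10>, -sqrt(2)*I/2 on |11>.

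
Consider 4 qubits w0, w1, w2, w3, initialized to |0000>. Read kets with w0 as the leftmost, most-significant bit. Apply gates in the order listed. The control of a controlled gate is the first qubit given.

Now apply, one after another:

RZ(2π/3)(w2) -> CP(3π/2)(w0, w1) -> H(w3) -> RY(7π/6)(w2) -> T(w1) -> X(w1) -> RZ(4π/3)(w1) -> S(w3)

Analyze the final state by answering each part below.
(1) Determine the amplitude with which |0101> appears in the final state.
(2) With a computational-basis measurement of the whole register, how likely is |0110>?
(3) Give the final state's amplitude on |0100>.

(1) |0101> carries amplitude (1 - sqrt(3))*exp(5*I*pi/6)/4 in the final state.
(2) A full measurement returns |0110> with probability sqrt(3)/8 + 1/4.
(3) The amplitude on |0100> is -sqrt(3)*exp(I*pi/3)/4 + exp(I*pi/3)/4.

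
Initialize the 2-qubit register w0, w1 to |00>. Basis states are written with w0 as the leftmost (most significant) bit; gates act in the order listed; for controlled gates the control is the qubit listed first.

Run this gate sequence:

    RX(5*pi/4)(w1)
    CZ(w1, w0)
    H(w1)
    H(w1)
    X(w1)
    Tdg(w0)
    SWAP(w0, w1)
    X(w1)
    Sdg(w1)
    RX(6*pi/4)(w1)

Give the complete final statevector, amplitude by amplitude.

The resulting statevector has amplitude I*sqrt(2*sqrt(2) + 4)/4 on |00>, sqrt(2*sqrt(2) + 4)/4 on |01>, sqrt(4 - 2*sqrt(2))/4 on |10>, -I*sqrt(4 - 2*sqrt(2))/4 on |11>. Key observation: steps 3-4 multiply out to the identity, so the circuit reduces to the remaining gates.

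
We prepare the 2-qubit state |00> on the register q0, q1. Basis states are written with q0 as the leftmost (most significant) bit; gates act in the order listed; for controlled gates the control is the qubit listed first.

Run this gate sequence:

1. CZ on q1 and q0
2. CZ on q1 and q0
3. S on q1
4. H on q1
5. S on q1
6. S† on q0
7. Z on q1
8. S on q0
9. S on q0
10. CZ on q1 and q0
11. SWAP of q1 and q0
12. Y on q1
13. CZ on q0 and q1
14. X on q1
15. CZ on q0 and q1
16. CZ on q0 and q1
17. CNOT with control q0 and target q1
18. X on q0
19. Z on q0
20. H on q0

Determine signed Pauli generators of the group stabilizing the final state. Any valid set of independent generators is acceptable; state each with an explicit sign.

The stabilizer group can be generated by -XZ, -ZY, among other valid generating sets. Key observation: the block from step 1 through step 2 cancels to the identity and can be dropped.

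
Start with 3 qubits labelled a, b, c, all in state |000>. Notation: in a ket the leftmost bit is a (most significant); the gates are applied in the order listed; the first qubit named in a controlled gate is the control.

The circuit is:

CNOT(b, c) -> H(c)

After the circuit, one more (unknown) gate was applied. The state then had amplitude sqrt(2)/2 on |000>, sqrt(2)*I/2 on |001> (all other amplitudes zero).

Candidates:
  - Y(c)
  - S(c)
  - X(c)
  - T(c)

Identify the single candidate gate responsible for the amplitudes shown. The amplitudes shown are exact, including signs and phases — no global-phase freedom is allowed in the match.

It was S(c) that produced the state shown.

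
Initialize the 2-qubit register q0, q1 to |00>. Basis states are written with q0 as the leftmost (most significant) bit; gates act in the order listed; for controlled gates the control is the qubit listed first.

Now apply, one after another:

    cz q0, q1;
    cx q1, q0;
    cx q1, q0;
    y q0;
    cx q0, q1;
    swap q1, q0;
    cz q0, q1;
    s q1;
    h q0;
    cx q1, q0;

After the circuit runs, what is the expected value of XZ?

The observable XZ averages to 1.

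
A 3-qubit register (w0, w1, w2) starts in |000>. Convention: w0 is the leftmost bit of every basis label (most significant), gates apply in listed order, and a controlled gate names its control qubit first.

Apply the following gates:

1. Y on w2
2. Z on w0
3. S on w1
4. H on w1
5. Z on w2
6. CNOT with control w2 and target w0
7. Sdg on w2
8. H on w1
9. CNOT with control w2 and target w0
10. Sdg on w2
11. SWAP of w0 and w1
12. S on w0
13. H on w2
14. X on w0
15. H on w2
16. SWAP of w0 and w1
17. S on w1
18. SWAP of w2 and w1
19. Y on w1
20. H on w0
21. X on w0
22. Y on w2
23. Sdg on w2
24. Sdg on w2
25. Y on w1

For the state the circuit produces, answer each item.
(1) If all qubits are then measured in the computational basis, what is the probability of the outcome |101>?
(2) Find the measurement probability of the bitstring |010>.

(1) The probability of measuring |101> is 0.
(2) Outcome |010> occurs with probability 1/2.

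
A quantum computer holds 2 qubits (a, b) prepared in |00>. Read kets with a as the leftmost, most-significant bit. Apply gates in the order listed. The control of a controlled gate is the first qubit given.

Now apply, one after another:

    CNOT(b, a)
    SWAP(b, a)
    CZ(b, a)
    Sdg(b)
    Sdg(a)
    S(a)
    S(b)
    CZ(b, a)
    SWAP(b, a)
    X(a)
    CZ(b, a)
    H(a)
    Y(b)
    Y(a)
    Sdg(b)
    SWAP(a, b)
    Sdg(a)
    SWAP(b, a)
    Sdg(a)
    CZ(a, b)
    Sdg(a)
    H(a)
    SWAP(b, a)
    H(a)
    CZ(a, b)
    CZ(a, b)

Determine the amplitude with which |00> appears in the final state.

|00> carries amplitude sqrt(2)/2 in the final state. Key observation: steps 2-9 multiply out to the identity, so the circuit reduces to the remaining gates.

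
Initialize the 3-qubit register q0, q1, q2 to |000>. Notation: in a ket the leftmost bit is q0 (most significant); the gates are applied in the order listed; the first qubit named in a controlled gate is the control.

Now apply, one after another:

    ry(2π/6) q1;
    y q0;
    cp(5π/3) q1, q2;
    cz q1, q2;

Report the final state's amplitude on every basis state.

The resulting statevector has amplitude sqrt(3)*I/2 on |100>, I/2 on |110>, and 0 on every other basis state.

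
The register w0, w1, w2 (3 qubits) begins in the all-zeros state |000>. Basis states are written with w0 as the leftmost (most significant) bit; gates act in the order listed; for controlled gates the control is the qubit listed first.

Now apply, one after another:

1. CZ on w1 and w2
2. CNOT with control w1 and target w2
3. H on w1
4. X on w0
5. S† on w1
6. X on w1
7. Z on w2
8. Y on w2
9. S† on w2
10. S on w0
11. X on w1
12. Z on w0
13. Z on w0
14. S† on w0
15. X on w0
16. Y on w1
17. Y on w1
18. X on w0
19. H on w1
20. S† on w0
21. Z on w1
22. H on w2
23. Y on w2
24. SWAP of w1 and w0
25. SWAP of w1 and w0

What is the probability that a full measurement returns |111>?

The probability of measuring |111> is 1/4.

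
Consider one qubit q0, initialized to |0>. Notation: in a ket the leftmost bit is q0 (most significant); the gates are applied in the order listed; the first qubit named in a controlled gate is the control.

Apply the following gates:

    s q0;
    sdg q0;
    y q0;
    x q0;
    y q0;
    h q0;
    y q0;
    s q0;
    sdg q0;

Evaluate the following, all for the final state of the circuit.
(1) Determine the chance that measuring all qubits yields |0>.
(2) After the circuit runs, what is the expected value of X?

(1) The probability of measuring |0> is 1/2.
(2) The expectation value of X is 1.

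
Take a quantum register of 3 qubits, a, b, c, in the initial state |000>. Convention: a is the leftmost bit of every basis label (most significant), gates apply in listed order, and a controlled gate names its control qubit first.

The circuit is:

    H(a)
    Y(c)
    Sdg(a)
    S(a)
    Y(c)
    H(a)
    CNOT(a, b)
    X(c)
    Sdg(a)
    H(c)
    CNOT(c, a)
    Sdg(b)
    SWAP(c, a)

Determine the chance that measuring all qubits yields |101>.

A full measurement returns |101> with probability 1/2. Key observation: the block from step 1 through step 6 cancels to the identity and can be dropped.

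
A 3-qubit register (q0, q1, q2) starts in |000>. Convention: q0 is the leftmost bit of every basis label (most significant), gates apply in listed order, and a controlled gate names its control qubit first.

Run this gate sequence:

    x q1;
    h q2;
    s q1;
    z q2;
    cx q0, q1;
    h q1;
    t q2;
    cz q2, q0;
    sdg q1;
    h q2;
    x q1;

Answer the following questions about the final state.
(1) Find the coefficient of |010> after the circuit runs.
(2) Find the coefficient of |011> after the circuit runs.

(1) The amplitude on |010> is sqrt(2)*(-exp(3*I*pi/4) + I)/4.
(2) |011> carries amplitude sqrt(2)*(exp(3*I*pi/4) + I)/4 in the final state.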